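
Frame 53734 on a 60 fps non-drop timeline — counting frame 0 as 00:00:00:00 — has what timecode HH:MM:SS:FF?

53734 ÷ 60 = 895 full seconds, remainder 34 frames.
895 s = 0 h 14 min 55 s.
Timecode: 00:14:55:34.

00:14:55:34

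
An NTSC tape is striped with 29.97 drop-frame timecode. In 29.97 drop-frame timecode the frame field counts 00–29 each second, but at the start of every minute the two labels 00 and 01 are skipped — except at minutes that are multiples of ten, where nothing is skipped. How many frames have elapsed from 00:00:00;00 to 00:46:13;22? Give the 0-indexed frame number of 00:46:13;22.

83128

Complete 10-minute blocks: 4, each 17982 frames → 71928.
Remaining 6 whole minutes in the current block: 1800 + 5 × 1798 = 10790 frames.
Within the current minute: 13 × 30 + 22 − 2 = 410 (labels ;00/;01 skipped at this minute). Total = 71928 + 10790 + 410 = 83128.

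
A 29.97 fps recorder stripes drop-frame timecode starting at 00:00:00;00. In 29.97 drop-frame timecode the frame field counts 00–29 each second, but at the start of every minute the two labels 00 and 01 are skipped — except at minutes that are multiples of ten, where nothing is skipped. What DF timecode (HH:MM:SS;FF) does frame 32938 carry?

00:18:19;02

Ten DF minutes hold 17982 frames, so frame 32938 lies in block 1 (frames 17982–35963) with 14956 frames into that block.
The block's first minute is 1800 frames and the rest 1798 each; 14956 frames reaches minute 8, so 1 × 18 + 8 × 2 = 34 labels have been skipped so far.
Adding those back, label number 32938 + 34 = 32972 at 30 labels/s is 1099 s + 2 f = 0 h 18 min 19 s frame 2, i.e. 00:18:19;02.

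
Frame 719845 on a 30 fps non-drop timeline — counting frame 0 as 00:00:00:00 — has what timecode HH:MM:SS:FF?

719845 ÷ 30 = 23994 full seconds, remainder 25 frames.
23994 s = 6 h 39 min 54 s.
Timecode: 06:39:54:25.

06:39:54:25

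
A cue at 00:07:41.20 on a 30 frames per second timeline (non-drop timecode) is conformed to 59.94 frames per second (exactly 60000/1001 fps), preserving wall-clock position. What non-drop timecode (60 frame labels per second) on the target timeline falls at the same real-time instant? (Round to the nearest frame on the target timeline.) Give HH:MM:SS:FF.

Source frame index: (0×3600 + 7×60 + 41) × 30 + 20 = 13850.
Real time: 13850 / (30) = 1385/3 s.
Target frame: (1385/3) × (60000/1001) = 27700000/1001 ≈ 27672.328 → 27672.
At 60 labels/s: frame 27672 → 00:07:41:12.

00:07:41:12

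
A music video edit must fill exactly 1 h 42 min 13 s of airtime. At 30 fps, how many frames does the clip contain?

1 h 42 min 13 s = 6133 s.
Frames = 6133 × 30 = 183990.

183990 frames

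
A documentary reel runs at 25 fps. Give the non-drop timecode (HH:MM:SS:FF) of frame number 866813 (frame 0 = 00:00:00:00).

09:37:52:13

866813 ÷ 25 = 34672 full seconds, remainder 13 frames.
34672 s = 9 h 37 min 52 s.
Timecode: 09:37:52:13.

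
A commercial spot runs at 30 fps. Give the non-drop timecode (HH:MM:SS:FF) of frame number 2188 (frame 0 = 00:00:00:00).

2188 ÷ 30 = 72 full seconds, remainder 28 frames.
72 s = 0 h 1 min 12 s.
Timecode: 00:01:12:28.

00:01:12:28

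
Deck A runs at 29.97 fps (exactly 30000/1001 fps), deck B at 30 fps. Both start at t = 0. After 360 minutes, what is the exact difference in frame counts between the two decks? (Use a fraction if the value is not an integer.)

648000/1001 frames

360 min = 21600 s.
A emits 30000/1001 × 21600 = 648000000/1001 frames; B emits 30 × 21600 = 648000.
Difference = 648000/1001 frames (≈ 647.3526); B is ahead of A.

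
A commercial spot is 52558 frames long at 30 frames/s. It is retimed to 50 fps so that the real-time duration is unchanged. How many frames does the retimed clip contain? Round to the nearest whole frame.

Frames at target rate = 52558 × (50) / (30) = 262790/3 ≈ 87596.667.
Nearest whole frame: 87597.

87597 frames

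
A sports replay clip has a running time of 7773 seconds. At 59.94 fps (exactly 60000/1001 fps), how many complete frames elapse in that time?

Frames = 7773 × 60000/1001 = 466380000/1001 ≈ 465914.0859.
Complete frames: 465914.

465914 frames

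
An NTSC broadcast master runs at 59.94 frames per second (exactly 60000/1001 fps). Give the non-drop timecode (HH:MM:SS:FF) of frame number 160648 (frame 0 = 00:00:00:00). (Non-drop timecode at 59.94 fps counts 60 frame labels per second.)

00:44:37:28

160648 ÷ 60 = 2677 full seconds, remainder 28 frames.
2677 s = 0 h 44 min 37 s.
Timecode: 00:44:37:28.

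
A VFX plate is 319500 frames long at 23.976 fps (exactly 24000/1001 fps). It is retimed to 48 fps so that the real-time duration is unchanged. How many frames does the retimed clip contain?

639639 frames

Target frames = source frames × (target rate / source rate) = 319500 × (48)/(24000/1001) = 319500 × 1001/500 = 639639.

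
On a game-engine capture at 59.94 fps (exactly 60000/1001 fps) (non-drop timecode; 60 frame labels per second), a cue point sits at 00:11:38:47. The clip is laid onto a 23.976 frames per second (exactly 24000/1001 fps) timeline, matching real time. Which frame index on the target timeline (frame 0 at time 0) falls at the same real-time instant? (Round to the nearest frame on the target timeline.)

frame 16771

Source frame index: (0×3600 + 11×60 + 38) × 60 + 47 = 41927.
Real time: 41927 / (60000/1001) = 41968927/60000 s.
Target frame: (41968927/60000) × (24000/1001) = 83854/5 ≈ 16770.800 → 16771.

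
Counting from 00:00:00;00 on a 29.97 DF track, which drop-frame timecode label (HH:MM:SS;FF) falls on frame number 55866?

00:31:04;02

Ten DF minutes hold 17982 frames, so frame 55866 lies in block 3 (frames 53946–71927) with 1920 frames into that block.
The block's first minute is 1800 frames and the rest 1798 each; 1920 frames reaches minute 1, so 3 × 18 + 1 × 2 = 56 labels have been skipped so far.
Adding those back, label number 55866 + 56 = 55922 at 30 labels/s is 1864 s + 2 f = 0 h 31 min 4 s frame 2, i.e. 00:31:04;02.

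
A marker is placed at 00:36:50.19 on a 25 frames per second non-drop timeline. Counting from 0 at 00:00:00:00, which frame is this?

Total seconds to the label: (0 × 3600 + 36 × 60 + 50) = 2210.
Frame index = 2210 × 25 + 19 = 55269.

55269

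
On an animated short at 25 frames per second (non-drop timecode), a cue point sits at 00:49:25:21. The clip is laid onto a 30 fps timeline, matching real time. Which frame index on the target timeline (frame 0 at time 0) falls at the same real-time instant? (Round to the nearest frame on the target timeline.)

Source frame index: (0×3600 + 49×60 + 25) × 25 + 21 = 74146.
Real time: 74146 / (25) = 74146/25 s.
Target frame: (74146/25) × (30) = 444876/5 ≈ 88975.200 → 88975.

frame 88975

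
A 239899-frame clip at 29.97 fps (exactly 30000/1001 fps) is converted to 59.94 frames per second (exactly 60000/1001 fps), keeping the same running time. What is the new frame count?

479798 frames

Frames at target rate = 239899 × (60000/1001) / (30000/1001) = 479798.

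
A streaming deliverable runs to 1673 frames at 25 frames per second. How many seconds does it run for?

Running time = 1673 / (25) = 66.92 s.

66.92 seconds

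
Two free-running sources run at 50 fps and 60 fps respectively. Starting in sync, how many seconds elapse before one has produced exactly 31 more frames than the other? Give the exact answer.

The gap grows by |60 − 50| = 10 frames per second.
Time for a 31-frame gap: 31 ÷ (10) = 3.1 s.

3.1 seconds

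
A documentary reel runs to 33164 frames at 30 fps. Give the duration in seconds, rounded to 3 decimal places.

1105.467 seconds

Running time = 33164 × 1/30 = 16582/15 s ≈ 1105.467 s.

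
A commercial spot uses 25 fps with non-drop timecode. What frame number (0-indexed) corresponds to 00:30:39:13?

45988

Total seconds to the label: (0 × 3600 + 30 × 60 + 39) = 1839.
Frame index = 1839 × 25 + 13 = 45988.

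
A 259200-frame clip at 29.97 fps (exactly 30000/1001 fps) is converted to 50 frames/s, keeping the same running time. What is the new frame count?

Target frames = source frames × (target rate / source rate) = 259200 × (50)/(30000/1001) = 259200 × 1001/600 = 432432.

432432 frames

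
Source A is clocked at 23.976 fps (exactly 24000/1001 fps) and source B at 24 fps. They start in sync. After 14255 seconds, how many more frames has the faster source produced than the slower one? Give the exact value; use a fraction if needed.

342120/1001 frames

A emits 24000/1001 × 14255 = 342120000/1001 frames; B emits 24 × 14255 = 342120.
Difference = 342120/1001 frames (≈ 341.7782); B is ahead of A.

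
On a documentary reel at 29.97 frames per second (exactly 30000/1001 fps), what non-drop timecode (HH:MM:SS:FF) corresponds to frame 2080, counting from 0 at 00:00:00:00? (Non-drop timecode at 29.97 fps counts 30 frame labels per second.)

2080 ÷ 30 = 69 full seconds, remainder 10 frames.
69 s = 0 h 1 min 9 s.
Timecode: 00:01:09:10.

00:01:09:10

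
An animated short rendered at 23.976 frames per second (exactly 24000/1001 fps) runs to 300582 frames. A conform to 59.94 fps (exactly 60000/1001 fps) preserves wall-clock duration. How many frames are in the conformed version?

751455 frames

Target frames = source frames × (target rate / source rate) = 300582 × (60000/1001)/(24000/1001) = 300582 × 5/2 = 751455.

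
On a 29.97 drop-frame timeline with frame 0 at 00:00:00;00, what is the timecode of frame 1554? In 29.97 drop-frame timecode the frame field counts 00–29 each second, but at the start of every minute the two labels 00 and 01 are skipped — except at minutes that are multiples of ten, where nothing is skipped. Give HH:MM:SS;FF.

00:00:51;24

Each 10-minute DF block holds 10 × 60 × 30 − 9 × 2 = 17982 frames. 1554 ÷ 17982 → 0 full blocks, remainder 1554.
Within the partial block the first minute is 1800 frames and each further minute 1798, so 0 further minute boundaries passed. Total skipped labels = 18 × 0 + 2 × 0 = 0.
Non-drop label index = 1554 + 0 = 1554; at 30 labels/s that is 00:00:51:24, i.e. DF 00:00:51;24.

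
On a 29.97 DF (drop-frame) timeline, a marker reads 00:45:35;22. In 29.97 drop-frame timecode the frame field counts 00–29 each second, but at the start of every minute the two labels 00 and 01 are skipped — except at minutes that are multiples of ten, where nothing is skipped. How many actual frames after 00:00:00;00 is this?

As if non-drop at 30 labels/s: (0 × 3600 + 45 × 60 + 35) × 30 + 22 = 82072.
Minute boundaries passed: 45; those not divisible by 10: 45 − 4 = 41; dropped labels = 2 × 41 = 82.
Actual frame index = 82072 − 82 = 81990.

81990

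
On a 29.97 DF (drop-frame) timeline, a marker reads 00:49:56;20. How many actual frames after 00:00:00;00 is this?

Complete 10-minute blocks: 4, each 17982 frames → 71928.
Remaining 9 whole minutes in the current block: 1800 + 8 × 1798 = 16184 frames.
Within the current minute: 56 × 30 + 20 − 2 = 1698 (labels ;00/;01 skipped at this minute). Total = 71928 + 16184 + 1698 = 89810.

89810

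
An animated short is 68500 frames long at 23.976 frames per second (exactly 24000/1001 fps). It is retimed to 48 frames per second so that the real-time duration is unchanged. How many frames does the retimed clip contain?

Target frames = source frames × (target rate / source rate) = 68500 × (48)/(24000/1001) = 68500 × 1001/500 = 137137.

137137 frames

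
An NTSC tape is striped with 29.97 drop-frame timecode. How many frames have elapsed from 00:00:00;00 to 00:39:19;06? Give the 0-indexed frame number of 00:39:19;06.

70704

Complete 10-minute blocks: 3, each 17982 frames → 53946.
Remaining 9 whole minutes in the current block: 1800 + 8 × 1798 = 16184 frames.
Within the current minute: 19 × 30 + 6 − 2 = 574 (labels ;00/;01 skipped at this minute). Total = 53946 + 16184 + 574 = 70704.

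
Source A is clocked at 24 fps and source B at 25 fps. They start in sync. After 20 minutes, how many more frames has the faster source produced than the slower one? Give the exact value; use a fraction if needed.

20 min = 1200 s.
A emits 24 × 1200 = 28800 frames; B emits 25 × 1200 = 30000.
Difference = 1200 frames; B is ahead of A.

1200 frames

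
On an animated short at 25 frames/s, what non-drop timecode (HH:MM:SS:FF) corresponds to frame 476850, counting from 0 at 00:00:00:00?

476850 ÷ 25 = 19074 full seconds, remainder 0 frames.
19074 s = 5 h 17 min 54 s.
Timecode: 05:17:54:00.

05:17:54:00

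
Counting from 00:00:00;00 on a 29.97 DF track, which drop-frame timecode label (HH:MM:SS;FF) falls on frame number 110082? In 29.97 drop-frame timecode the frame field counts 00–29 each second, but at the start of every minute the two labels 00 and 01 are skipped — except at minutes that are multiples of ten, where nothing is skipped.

01:01:13;02

Ten DF minutes hold 17982 frames, so frame 110082 lies in block 6 (frames 107892–125873) with 2190 frames into that block.
The block's first minute is 1800 frames and the rest 1798 each; 2190 frames reaches minute 1, so 6 × 18 + 1 × 2 = 110 labels have been skipped so far.
Adding those back, label number 110082 + 110 = 110192 at 30 labels/s is 3673 s + 2 f = 1 h 1 min 13 s frame 2, i.e. 01:01:13;02.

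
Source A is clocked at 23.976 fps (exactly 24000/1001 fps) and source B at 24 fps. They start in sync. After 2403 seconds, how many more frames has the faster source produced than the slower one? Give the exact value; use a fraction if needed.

A emits 24000/1001 × 2403 = 57672000/1001 frames; B emits 24 × 2403 = 57672.
Difference = 57672/1001 frames (≈ 57.6144); B is ahead of A.

57672/1001 frames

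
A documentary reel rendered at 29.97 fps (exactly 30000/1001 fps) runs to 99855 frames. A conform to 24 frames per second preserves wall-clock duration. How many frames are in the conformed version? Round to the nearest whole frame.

Frames at target rate = 99855 × (24) / (30000/1001) = 19990971/250 ≈ 79963.884.
Nearest whole frame: 79964.

79964 frames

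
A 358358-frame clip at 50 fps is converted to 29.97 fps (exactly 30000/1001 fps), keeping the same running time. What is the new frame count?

Target frames = source frames × (target rate / source rate) = 358358 × (30000/1001)/(50) = 358358 × 600/1001 = 214800.

214800 frames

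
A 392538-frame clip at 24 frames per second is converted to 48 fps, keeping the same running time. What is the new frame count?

785076 frames

Target frames = source frames × (target rate / source rate) = 392538 × (48)/(24) = 392538 × 2 = 785076.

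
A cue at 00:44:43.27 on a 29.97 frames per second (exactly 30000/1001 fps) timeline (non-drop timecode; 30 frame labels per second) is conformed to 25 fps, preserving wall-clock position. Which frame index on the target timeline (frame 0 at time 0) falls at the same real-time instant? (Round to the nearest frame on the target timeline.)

Source frame index: (0×3600 + 44×60 + 43) × 30 + 27 = 80517.
Real time: 80517 / (30000/1001) = 26865839/10000 s.
Target frame: (26865839/10000) × (25) = 26865839/400 ≈ 67164.598 → 67165.

frame 67165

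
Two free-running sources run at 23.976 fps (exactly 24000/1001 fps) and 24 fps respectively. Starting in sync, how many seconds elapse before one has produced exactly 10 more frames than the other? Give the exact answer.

The gap grows by |24 − 24000/1001| = 24/1001 frames per second.
Time for a 10-frame gap: 10 ÷ (24/1001) = 5005/12 s.

5005/12 seconds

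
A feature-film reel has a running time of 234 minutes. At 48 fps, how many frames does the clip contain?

673920 frames

234 min = 14040 s.
Frames = 14040 × 48 = 673920.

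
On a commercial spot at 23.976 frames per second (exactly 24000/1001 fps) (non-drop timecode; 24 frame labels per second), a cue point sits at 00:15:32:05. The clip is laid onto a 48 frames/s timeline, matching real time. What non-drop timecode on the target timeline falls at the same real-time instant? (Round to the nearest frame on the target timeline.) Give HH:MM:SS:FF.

00:15:33:07

Source frame index: (0×3600 + 15×60 + 32) × 24 + 5 = 22373.
Real time: 22373 / (24000/1001) = 22395373/24000 s.
Target frame: (22395373/24000) × (48) = 22395373/500 ≈ 44790.746 → 44791.
At 48 labels/s: frame 44791 → 00:15:33:07.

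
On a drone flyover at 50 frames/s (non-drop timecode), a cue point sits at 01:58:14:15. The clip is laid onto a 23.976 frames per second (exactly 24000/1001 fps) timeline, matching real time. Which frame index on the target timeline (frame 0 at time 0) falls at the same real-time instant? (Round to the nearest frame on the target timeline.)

Source frame index: (1×3600 + 58×60 + 14) × 50 + 15 = 354715.
Real time: 354715 / (50) = 70943/10 s.
Target frame: (70943/10) × (24000/1001) = 170263200/1001 ≈ 170093.107 → 170093.

frame 170093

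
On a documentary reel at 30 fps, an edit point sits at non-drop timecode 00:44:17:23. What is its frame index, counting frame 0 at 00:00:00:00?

frame 79733

Total seconds to the label: (0 × 3600 + 44 × 60 + 17) = 2657.
Frame index = 2657 × 30 + 23 = 79733.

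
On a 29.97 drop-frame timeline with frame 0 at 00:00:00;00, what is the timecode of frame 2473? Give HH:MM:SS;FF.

Ten DF minutes hold 17982 frames, so frame 2473 lies in block 0 (frames 0–17981) with 2473 frames into that block.
The block's first minute is 1800 frames and the rest 1798 each; 2473 frames reaches minute 1, so 0 × 18 + 1 × 2 = 2 labels have been skipped so far.
Adding those back, label number 2473 + 2 = 2475 at 30 labels/s is 82 s + 15 f = 0 h 1 min 22 s frame 15, i.e. 00:01:22;15.

00:01:22;15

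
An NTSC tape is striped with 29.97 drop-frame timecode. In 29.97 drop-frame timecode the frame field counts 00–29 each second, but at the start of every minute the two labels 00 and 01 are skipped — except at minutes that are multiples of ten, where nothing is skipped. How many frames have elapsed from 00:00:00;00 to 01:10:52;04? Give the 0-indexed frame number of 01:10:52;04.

Complete 10-minute blocks: 7, each 17982 frames → 125874.
Remaining 0 whole minutes in the current block: 0 frames.
Within the current minute: 52 × 30 + 4 = 1564. Total = 125874 + 0 + 1564 = 127438.

127438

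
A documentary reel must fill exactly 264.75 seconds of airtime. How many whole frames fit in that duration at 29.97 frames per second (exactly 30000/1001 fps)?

7934 frames

Frames = 264.75 × 30000/1001 = 7942500/1001 ≈ 7934.5654.
Complete frames: 7934.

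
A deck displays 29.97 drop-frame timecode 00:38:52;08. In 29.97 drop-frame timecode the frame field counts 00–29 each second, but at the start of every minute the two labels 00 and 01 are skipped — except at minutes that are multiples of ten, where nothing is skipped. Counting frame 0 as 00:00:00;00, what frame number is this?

Complete 10-minute blocks: 3, each 17982 frames → 53946.
Remaining 8 whole minutes in the current block: 1800 + 7 × 1798 = 14386 frames.
Within the current minute: 52 × 30 + 8 − 2 = 1566 (labels ;00/;01 skipped at this minute). Total = 53946 + 14386 + 1566 = 69898.

69898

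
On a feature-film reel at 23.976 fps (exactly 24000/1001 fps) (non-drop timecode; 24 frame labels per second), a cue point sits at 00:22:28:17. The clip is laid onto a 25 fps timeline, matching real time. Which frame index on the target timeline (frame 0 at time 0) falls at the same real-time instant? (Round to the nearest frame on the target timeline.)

frame 33751

Source frame index: (0×3600 + 22×60 + 28) × 24 + 17 = 32369.
Real time: 32369 / (24000/1001) = 32401369/24000 s.
Target frame: (32401369/24000) × (25) = 32401369/960 ≈ 33751.426 → 33751.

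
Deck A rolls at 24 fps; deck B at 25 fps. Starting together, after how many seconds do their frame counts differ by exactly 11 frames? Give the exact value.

11 seconds

The gap grows by |25 − 24| = 1 frame per second.
Time for a 11-frame gap: 11 ÷ (1) = 11 s.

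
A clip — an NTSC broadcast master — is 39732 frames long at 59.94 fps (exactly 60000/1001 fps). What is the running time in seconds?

Running time = 39732 / (60000/1001) = 662.8622 s.

662.8622 seconds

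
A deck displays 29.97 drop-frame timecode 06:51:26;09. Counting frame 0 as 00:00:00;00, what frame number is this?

As if non-drop at 30 labels/s: (6 × 3600 + 51 × 60 + 26) × 30 + 9 = 740589.
Minute boundaries passed: 411; those not divisible by 10: 411 − 41 = 370; dropped labels = 2 × 370 = 740.
Actual frame index = 740589 − 740 = 739849.

739849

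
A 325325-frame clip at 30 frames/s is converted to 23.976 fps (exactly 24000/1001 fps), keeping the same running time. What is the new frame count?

Target frames = source frames × (target rate / source rate) = 325325 × (24000/1001)/(30) = 325325 × 800/1001 = 260000.

260000 frames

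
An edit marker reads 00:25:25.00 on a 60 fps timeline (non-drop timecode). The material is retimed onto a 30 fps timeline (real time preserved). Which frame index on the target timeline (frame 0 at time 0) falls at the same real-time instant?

Source frame index: (0×3600 + 25×60 + 25) × 60 + 0 = 91500.
Real time: 91500 / (60) = 1525 s.
Target frame: (1525) × (30) = 45750.

frame 45750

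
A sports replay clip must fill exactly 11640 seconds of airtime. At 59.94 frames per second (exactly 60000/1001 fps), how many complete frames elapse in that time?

697702 frames

Frames = 11640 × 60000/1001 = 698400000/1001 ≈ 697702.2977.
Complete frames: 697702.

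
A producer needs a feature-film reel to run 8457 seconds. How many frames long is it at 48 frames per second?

Frames = 8457 × 48 = 405936.

405936 frames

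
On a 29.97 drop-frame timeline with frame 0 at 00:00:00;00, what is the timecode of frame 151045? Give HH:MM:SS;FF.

01:23:59;25

Ten DF minutes hold 17982 frames, so frame 151045 lies in block 8 (frames 143856–161837) with 7189 frames into that block.
The block's first minute is 1800 frames and the rest 1798 each; 7189 frames reaches minute 3, so 8 × 18 + 3 × 2 = 150 labels have been skipped so far.
Adding those back, label number 151045 + 150 = 151195 at 30 labels/s is 5039 s + 25 f = 1 h 23 min 59 s frame 25, i.e. 01:23:59;25.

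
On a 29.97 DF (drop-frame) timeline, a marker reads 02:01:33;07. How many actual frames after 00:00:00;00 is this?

218579

Complete 10-minute blocks: 12, each 17982 frames → 215784.
Remaining 1 whole minute in the current block: 1800 + 0 × 1798 = 1800 frames.
Within the current minute: 33 × 30 + 7 − 2 = 995 (labels ;00/;01 skipped at this minute). Total = 215784 + 1800 + 995 = 218579.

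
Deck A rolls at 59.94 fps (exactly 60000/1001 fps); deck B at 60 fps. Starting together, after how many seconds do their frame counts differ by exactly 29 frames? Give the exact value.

The gap grows by |60 − 60000/1001| = 60/1001 frames per second.
Time for a 29-frame gap: 29 ÷ (60/1001) = 29029/60 s.

29029/60 seconds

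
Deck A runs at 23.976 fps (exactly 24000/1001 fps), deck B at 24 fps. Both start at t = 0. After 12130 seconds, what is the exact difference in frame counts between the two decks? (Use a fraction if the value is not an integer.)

291120/1001 frames

A emits 24000/1001 × 12130 = 291120000/1001 frames; B emits 24 × 12130 = 291120.
Difference = 291120/1001 frames (≈ 290.8292); B is ahead of A.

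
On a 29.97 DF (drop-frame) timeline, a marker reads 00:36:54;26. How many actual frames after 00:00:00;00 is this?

66380

As if non-drop at 30 labels/s: (0 × 3600 + 36 × 60 + 54) × 30 + 26 = 66446.
Minute boundaries passed: 36; those not divisible by 10: 36 − 3 = 33; dropped labels = 2 × 33 = 66.
Actual frame index = 66446 − 66 = 66380.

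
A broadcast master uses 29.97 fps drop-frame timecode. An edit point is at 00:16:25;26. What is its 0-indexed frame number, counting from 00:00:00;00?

29546

Complete 10-minute blocks: 1, each 17982 frames → 17982.
Remaining 6 whole minutes in the current block: 1800 + 5 × 1798 = 10790 frames.
Within the current minute: 25 × 30 + 26 − 2 = 774 (labels ;00/;01 skipped at this minute). Total = 17982 + 10790 + 774 = 29546.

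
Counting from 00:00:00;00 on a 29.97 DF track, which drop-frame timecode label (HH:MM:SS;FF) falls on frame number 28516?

Ten DF minutes hold 17982 frames, so frame 28516 lies in block 1 (frames 17982–35963) with 10534 frames into that block.
The block's first minute is 1800 frames and the rest 1798 each; 10534 frames reaches minute 5, so 1 × 18 + 5 × 2 = 28 labels have been skipped so far.
Adding those back, label number 28516 + 28 = 28544 at 30 labels/s is 951 s + 14 f = 0 h 15 min 51 s frame 14, i.e. 00:15:51;14.

00:15:51;14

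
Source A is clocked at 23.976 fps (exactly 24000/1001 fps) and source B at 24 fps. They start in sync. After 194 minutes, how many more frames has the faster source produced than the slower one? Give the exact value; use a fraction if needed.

194 min = 11640 s.
A emits 24000/1001 × 11640 = 279360000/1001 frames; B emits 24 × 11640 = 279360.
Difference = 279360/1001 frames (≈ 279.0809); B is ahead of A.

279360/1001 frames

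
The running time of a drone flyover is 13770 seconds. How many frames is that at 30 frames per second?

Frames = 13770 × 30 = 413100.

413100 frames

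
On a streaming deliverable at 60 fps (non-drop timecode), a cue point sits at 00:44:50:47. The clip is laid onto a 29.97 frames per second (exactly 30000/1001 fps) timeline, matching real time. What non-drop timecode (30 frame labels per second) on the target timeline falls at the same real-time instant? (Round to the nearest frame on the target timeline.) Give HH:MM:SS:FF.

00:44:48:03

Source frame index: (0×3600 + 44×60 + 50) × 60 + 47 = 161447.
Real time: 161447 / (60) = 161447/60 s.
Target frame: (161447/60) × (30000/1001) = 564500/7 ≈ 80642.857 → 80643.
At 30 labels/s: frame 80643 → 00:44:48:03.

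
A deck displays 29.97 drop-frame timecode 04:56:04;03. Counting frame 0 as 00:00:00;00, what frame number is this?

Complete 10-minute blocks: 29, each 17982 frames → 521478.
Remaining 6 whole minutes in the current block: 1800 + 5 × 1798 = 10790 frames.
Within the current minute: 4 × 30 + 3 − 2 = 121 (labels ;00/;01 skipped at this minute). Total = 521478 + 10790 + 121 = 532389.

532389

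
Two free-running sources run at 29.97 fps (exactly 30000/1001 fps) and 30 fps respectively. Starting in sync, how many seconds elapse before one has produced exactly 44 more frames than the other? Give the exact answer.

The gap grows by |30 − 30000/1001| = 30/1001 frames per second.
Time for a 44-frame gap: 44 ÷ (30/1001) = 22022/15 s.

22022/15 seconds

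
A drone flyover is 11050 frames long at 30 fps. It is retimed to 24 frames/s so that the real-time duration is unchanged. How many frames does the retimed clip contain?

8840 frames

Target frames = source frames × (target rate / source rate) = 11050 × (24)/(30) = 11050 × 4/5 = 8840.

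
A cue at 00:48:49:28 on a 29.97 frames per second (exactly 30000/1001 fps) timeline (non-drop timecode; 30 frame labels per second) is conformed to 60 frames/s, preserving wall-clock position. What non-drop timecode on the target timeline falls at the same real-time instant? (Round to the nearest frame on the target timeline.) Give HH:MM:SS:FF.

00:48:52:52

Source frame index: (0×3600 + 48×60 + 49) × 30 + 28 = 87898.
Real time: 87898 / (30000/1001) = 43992949/15000 s.
Target frame: (43992949/15000) × (60) = 43992949/250 ≈ 175971.796 → 175972.
At 60 labels/s: frame 175972 → 00:48:52:52.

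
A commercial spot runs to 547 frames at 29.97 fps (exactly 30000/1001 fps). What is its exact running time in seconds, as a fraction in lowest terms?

547547/30000 seconds

Running time = 547 ÷ (30000/1001) = 547 × 1001/30000 = 547547/30000 s.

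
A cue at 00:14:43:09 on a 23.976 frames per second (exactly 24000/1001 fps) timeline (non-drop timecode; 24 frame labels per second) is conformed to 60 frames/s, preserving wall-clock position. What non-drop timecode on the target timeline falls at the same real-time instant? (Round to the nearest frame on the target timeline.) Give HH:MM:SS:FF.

00:14:44:16

Source frame index: (0×3600 + 14×60 + 43) × 24 + 9 = 21201.
Real time: 21201 / (24000/1001) = 7074067/8000 s.
Target frame: (7074067/8000) × (60) = 21222201/400 ≈ 53055.503 → 53056.
At 60 labels/s: frame 53056 → 00:14:44:16.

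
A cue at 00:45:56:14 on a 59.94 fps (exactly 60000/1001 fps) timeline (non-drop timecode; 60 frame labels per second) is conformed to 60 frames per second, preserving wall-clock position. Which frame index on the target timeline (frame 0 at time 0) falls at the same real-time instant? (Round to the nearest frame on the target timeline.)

Source frame index: (0×3600 + 45×60 + 56) × 60 + 14 = 165374.
Real time: 165374 / (60000/1001) = 82769687/30000 s.
Target frame: (82769687/30000) × (60) = 82769687/500 ≈ 165539.374 → 165539.

frame 165539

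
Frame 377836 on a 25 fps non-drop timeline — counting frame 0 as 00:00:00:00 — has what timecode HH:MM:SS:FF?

377836 ÷ 25 = 15113 full seconds, remainder 11 frames.
15113 s = 4 h 11 min 53 s.
Timecode: 04:11:53:11.

04:11:53:11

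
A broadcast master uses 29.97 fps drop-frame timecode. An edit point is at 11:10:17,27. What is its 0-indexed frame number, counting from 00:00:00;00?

1205331

Complete 10-minute blocks: 67, each 17982 frames → 1204794.
Remaining 0 whole minutes in the current block: 0 frames.
Within the current minute: 17 × 30 + 27 = 537. Total = 1204794 + 0 + 537 = 1205331.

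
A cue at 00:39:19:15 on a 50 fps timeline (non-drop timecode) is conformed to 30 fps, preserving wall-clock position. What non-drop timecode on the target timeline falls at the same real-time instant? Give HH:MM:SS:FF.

00:39:19:09

Source frame index: (0×3600 + 39×60 + 19) × 50 + 15 = 117965.
Real time: 117965 / (50) = 23593/10 s.
Target frame: (23593/10) × (30) = 70779.
At 30 labels/s: frame 70779 → 00:39:19:09.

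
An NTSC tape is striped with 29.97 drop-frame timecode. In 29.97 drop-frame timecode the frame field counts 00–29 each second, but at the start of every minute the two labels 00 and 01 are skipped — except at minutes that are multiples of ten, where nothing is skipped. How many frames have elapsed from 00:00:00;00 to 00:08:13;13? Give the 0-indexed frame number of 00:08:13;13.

Complete 10-minute blocks: 0, each 17982 frames → 0.
Remaining 8 whole minutes in the current block: 1800 + 7 × 1798 = 14386 frames.
Within the current minute: 13 × 30 + 13 − 2 = 401 (labels ;00/;01 skipped at this minute). Total = 0 + 14386 + 401 = 14787.

14787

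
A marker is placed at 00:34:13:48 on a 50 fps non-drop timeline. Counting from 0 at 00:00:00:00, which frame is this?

frame 102698

Total seconds to the label: (0 × 3600 + 34 × 60 + 13) = 2053.
Frame index = 2053 × 50 + 48 = 102698.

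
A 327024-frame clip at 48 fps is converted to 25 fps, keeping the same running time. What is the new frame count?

170325 frames

Target frames = source frames × (target rate / source rate) = 327024 × (25)/(48) = 327024 × 25/48 = 170325.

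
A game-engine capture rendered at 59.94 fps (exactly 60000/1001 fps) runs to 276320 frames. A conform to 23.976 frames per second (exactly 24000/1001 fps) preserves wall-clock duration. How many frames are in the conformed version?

Target frames = source frames × (target rate / source rate) = 276320 × (24000/1001)/(60000/1001) = 276320 × 2/5 = 110528.

110528 frames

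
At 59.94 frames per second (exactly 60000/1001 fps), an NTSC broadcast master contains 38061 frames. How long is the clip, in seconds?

Running time = 38061 / (60000/1001) = 634.98435 s.

634.98435 seconds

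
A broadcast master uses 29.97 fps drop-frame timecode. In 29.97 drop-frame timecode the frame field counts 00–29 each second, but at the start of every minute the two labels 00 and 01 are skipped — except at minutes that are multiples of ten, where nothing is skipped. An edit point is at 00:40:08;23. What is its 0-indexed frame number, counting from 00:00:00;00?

72191

Complete 10-minute blocks: 4, each 17982 frames → 71928.
Remaining 0 whole minutes in the current block: 0 frames.
Within the current minute: 8 × 30 + 23 = 263. Total = 71928 + 0 + 263 = 72191.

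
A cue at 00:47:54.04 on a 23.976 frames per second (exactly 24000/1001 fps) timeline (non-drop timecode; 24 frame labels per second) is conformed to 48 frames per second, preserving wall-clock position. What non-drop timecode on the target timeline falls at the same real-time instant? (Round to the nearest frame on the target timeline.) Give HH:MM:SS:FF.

00:47:57:02

Source frame index: (0×3600 + 47×60 + 54) × 24 + 4 = 68980.
Real time: 68980 / (24000/1001) = 3452449/1200 s.
Target frame: (3452449/1200) × (48) = 3452449/25 ≈ 138097.960 → 138098.
At 48 labels/s: frame 138098 → 00:47:57:02.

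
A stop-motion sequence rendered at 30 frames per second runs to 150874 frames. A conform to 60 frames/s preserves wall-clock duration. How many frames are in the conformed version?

Target frames = source frames × (target rate / source rate) = 150874 × (60)/(30) = 150874 × 2 = 301748.

301748 frames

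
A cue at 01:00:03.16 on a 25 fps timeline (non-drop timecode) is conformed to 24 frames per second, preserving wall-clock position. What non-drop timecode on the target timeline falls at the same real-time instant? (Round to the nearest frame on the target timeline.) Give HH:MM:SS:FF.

Source frame index: (1×3600 + 0×60 + 3) × 25 + 16 = 90091.
Real time: 90091 / (25) = 90091/25 s.
Target frame: (90091/25) × (24) = 2162184/25 ≈ 86487.360 → 86487.
At 24 labels/s: frame 86487 → 01:00:03:15.

01:00:03:15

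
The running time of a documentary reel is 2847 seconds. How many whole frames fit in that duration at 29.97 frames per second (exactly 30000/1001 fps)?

Frames = 2847 × 30000/1001 = 6570000/77 ≈ 85324.6753.
Complete frames: 85324.

85324 frames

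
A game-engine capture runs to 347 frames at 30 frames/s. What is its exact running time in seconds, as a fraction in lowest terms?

347/30 seconds

Running time = 347 ÷ (30) = 347 × 1/30 = 347/30 s.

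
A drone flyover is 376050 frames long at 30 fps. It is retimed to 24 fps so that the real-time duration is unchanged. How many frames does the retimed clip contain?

Frames at target rate = 376050 × (24) / (30) = 300840.

300840 frames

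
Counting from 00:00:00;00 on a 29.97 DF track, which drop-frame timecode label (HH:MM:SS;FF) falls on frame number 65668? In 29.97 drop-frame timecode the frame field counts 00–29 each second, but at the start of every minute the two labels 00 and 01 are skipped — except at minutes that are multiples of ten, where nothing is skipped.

Ten DF minutes hold 17982 frames, so frame 65668 lies in block 3 (frames 53946–71927) with 11722 frames into that block.
The block's first minute is 1800 frames and the rest 1798 each; 11722 frames reaches minute 6, so 3 × 18 + 6 × 2 = 66 labels have been skipped so far.
Adding those back, label number 65668 + 66 = 65734 at 30 labels/s is 2191 s + 4 f = 0 h 36 min 31 s frame 4, i.e. 00:36:31;04.

00:36:31;04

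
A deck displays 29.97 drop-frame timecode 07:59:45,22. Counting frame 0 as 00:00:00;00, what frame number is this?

862708

As if non-drop at 30 labels/s: (7 × 3600 + 59 × 60 + 45) × 30 + 22 = 863572.
Minute boundaries passed: 479; those not divisible by 10: 479 − 47 = 432; dropped labels = 2 × 432 = 864.
Actual frame index = 863572 − 864 = 862708.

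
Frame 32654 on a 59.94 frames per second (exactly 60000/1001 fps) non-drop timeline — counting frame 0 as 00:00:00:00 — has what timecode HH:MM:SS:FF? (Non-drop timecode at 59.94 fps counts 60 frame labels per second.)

00:09:04:14

32654 ÷ 60 = 544 full seconds, remainder 14 frames.
544 s = 0 h 9 min 4 s.
Timecode: 00:09:04:14.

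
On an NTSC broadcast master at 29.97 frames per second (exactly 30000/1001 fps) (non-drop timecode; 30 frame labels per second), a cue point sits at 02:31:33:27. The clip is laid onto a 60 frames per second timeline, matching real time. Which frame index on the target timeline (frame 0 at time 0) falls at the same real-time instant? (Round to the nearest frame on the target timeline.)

frame 546180

Source frame index: (2×3600 + 31×60 + 33) × 30 + 27 = 272817.
Real time: 272817 / (30000/1001) = 91029939/10000 s.
Target frame: (91029939/10000) × (60) = 273089817/500 ≈ 546179.634 → 546180.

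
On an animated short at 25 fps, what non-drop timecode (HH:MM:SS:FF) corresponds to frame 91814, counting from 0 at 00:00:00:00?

01:01:12:14

91814 ÷ 25 = 3672 full seconds, remainder 14 frames.
3672 s = 1 h 1 min 12 s.
Timecode: 01:01:12:14.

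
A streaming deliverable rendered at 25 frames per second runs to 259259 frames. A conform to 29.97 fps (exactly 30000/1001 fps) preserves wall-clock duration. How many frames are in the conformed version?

310800 frames

Target frames = source frames × (target rate / source rate) = 259259 × (30000/1001)/(25) = 259259 × 1200/1001 = 310800.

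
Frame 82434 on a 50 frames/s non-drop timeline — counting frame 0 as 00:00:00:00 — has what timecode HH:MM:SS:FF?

82434 ÷ 50 = 1648 full seconds, remainder 34 frames.
1648 s = 0 h 27 min 28 s.
Timecode: 00:27:28:34.

00:27:28:34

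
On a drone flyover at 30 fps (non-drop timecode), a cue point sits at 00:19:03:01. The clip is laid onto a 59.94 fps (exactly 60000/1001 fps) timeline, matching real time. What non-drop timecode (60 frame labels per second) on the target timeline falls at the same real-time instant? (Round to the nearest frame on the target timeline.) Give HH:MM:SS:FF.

Source frame index: (0×3600 + 19×60 + 3) × 30 + 1 = 34291.
Real time: 34291 / (30) = 34291/30 s.
Target frame: (34291/30) × (60000/1001) = 68582000/1001 ≈ 68513.487 → 68513.
At 60 labels/s: frame 68513 → 00:19:01:53.

00:19:01:53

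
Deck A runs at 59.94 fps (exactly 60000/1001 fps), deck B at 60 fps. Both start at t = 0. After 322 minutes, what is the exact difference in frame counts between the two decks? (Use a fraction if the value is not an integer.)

322 min = 19320 s.
A emits 60000/1001 × 19320 = 165600000/143 frames; B emits 60 × 19320 = 1159200.
Difference = 165600/143 frames (≈ 1158.0420); B is ahead of A.

165600/143 frames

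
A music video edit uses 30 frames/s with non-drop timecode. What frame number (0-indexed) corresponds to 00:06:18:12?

11352

Total seconds to the label: (0 × 3600 + 6 × 60 + 18) = 378.
Frame index = 378 × 30 + 12 = 11352.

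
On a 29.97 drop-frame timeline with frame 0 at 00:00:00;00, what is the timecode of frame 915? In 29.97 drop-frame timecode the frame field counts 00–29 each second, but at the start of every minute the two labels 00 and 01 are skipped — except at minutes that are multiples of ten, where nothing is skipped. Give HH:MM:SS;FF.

00:00:30;15

Ten DF minutes hold 17982 frames, so frame 915 lies in block 0 (frames 0–17981) with 915 frames into that block.
The block's first minute is 1800 frames and the rest 1798 each; 915 frames reaches minute 0, so 0 × 18 + 0 × 2 = 0 labels have been skipped so far.
Adding those back, label number 915 + 0 = 915 at 30 labels/s is 30 s + 15 f = 0 h 0 min 30 s frame 15, i.e. 00:00:30;15.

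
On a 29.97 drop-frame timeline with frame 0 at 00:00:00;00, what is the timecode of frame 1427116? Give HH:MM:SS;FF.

Each 10-minute DF block holds 10 × 60 × 30 − 9 × 2 = 17982 frames. 1427116 ÷ 17982 → 79 full blocks, remainder 6538.
Within the partial block the first minute is 1800 frames and each further minute 1798, so 3 further minute boundaries passed. Total skipped labels = 18 × 79 + 2 × 3 = 1428.
Non-drop label index = 1427116 + 1428 = 1428544; at 30 labels/s that is 13:13:38:04, i.e. DF 13:13:38;04.

13:13:38;04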